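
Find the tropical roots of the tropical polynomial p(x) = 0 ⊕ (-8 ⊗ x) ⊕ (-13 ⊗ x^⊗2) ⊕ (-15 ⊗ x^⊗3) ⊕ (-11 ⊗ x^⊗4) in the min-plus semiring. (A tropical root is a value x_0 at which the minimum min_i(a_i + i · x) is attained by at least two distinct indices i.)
Roots: {-4, 2, 5, 8}

Each tropical root is a break point of the lower envelope of the lines y = a_i + i · x (there are 5 lines, with slopes 0, 1, ..., 4). Only the lines that attain the minimum somewhere contribute to roots; other lines are dominated. Here the surviving (envelope) indices are i = 4, i = 3, i = 2, i = 1, i = 0.
Intersections between consecutive envelope lines give the roots: for adjacent envelope indices i < j the intersection is x = (a_i − a_j) / (j − i). Reading off the sorted break points: {-4, 2, 5, 8}.
Verification: at each break x_0, at least two indices attain the minimum of min_i(a_i + i · x_0).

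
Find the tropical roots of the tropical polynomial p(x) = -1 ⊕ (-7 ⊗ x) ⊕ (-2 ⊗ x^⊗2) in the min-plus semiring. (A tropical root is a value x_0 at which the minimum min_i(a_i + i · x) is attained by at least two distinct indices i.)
Roots: {-5, 6}

Each tropical root is a break point of the lower envelope of the lines y = a_i + i · x (there are 3 lines, with slopes 0, 1, ..., 2). Only the lines that attain the minimum somewhere contribute to roots; other lines are dominated. Here the surviving (envelope) indices are i = 2, i = 1, i = 0.
Intersections between consecutive envelope lines give the roots: for adjacent envelope indices i < j the intersection is x = (a_i − a_j) / (j − i). Reading off the sorted break points: {-5, 6}.
Verification: at each break x_0, at least two indices attain the minimum of min_i(a_i + i · x_0).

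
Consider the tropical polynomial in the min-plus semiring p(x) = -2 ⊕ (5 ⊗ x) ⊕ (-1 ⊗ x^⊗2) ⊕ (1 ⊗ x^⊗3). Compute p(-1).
p(-1) = -3

A tropical monomial a ⊗ x^⊗i evaluates to a + i · x. Evaluating each term at x = -1:
  Term 0 contributes -2 + 0 · -1 = -2
  Term 1 contributes 5 + 1 · -1 = 4
  Term 2 contributes -1 + 2 · -1 = -3
  Term 3 contributes 1 + 3 · -1 = -2
p(-1) = ⊕ of these = min[-2, 4, -3, -2] = -3.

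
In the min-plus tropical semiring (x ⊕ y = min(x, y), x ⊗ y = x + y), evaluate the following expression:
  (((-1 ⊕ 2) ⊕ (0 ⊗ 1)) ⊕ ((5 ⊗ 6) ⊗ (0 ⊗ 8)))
(((-1 ⊕ 2) ⊕ (0 ⊗ 1)) ⊕ ((5 ⊗ 6) ⊗ (0 ⊗ 8))) = -1

Expand innermost to outermost. Recall ⊕ takes the minimum of its arguments and ⊗ takes their sum. Working out the expression (((-1 ⊕ 2) ⊕ (0 ⊗ 1)) ⊕ ((5 ⊗ 6) ⊗ (0 ⊗ 8))) gives -1.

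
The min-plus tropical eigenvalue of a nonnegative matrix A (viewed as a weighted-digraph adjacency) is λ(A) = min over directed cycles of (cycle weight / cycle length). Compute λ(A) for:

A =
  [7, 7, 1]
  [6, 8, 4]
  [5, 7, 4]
λ(A) = 3

Enumerate directed cycles and compute their means (weight / length). Sample:
  cycle 0 → 0: weight = 7, length = 1, mean = 7/1 ≈ 7.000
  cycle 1 → 1: weight = 8, length = 1, mean = 8/1 ≈ 8.000
  cycle 2 → 2: weight = 4, length = 1, mean = 4/1 ≈ 4.000
  cycle 0 → 1 → 0: weight = 13, length = 2, mean = 13/2 ≈ 6.500
  cycle 0 → 2 → 0: weight = 6, length = 2, mean = 6/2 ≈ 3.000
  cycle 1 → 0 → 1: weight = 13, length = 2, mean = 13/2 ≈ 6.500
Minimum mean = 3.000, attained e.g. along the cycle 0 → 2 → 0 with weight 6 and length 2. So λ(A) = 6/2 = 3.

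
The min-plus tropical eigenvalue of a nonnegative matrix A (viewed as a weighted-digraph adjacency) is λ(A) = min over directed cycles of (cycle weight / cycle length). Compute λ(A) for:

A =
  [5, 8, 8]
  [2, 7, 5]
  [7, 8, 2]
λ(A) = 2

Enumerate directed cycles and compute their means (weight / length). Sample:
  cycle 0 → 0: weight = 5, length = 1, mean = 5/1 ≈ 5.000
  cycle 1 → 1: weight = 7, length = 1, mean = 7/1 ≈ 7.000
  cycle 2 → 2: weight = 2, length = 1, mean = 2/1 ≈ 2.000
  cycle 0 → 1 → 0: weight = 10, length = 2, mean = 10/2 ≈ 5.000
  cycle 0 → 2 → 0: weight = 15, length = 2, mean = 15/2 ≈ 7.500
  cycle 1 → 0 → 1: weight = 10, length = 2, mean = 10/2 ≈ 5.000
Minimum mean = 2.000, attained e.g. along the cycle 2 → 2 with weight 2 and length 1. So λ(A) = 2/1 = 2.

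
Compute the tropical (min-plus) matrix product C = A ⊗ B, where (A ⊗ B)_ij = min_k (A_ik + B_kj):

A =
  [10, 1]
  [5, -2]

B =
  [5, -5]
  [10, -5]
A ⊗ B =
  [11, -4]
  [8, -7]

Apply the min-plus product entry-by-entry:
  C[0][0] = min over k of (A[0][0] + B[0][0] = 10 + 5 = 15, A[0][1] + B[1][0] = 1 + 10 = 11) = 11 (attained at k = 1)
  C[0][1] = min over k of (A[0][0] + B[0][1] = 10 + -5 = 5, A[0][1] + B[1][1] = 1 + -5 = -4) = -4 (attained at k = 1)
  C[1][0] = min over k of (A[1][0] + B[0][0] = 5 + 5 = 10, A[1][1] + B[1][0] = -2 + 10 = 8) = 8 (attained at k = 1)
  C[1][1] = min over k of (A[1][0] + B[0][1] = 5 + -5 = 0, A[1][1] + B[1][1] = -2 + -5 = -7) = -7 (attained at k = 1)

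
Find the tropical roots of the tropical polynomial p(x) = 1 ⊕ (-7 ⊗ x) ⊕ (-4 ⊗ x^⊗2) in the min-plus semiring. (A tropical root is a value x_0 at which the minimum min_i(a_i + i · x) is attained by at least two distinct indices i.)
Roots: {-3, 8}

Each tropical root is a break point of the lower envelope of the lines y = a_i + i · x (there are 3 lines, with slopes 0, 1, ..., 2). Only the lines that attain the minimum somewhere contribute to roots; other lines are dominated. Here the surviving (envelope) indices are i = 2, i = 1, i = 0.
Intersections between consecutive envelope lines give the roots: for adjacent envelope indices i < j the intersection is x = (a_i − a_j) / (j − i). Reading off the sorted break points: {-3, 8}.
Verification: at each break x_0, at least two indices attain the minimum of min_i(a_i + i · x_0).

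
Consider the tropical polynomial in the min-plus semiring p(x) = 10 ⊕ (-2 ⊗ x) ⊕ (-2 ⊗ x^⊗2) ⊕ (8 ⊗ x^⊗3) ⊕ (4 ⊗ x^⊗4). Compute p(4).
p(4) = 2

A tropical monomial a ⊗ x^⊗i evaluates to a + i · x. Evaluating each term at x = 4:
  Term 0 contributes 10 + 0 · 4 = 10
  Term 1 contributes -2 + 1 · 4 = 2
  Term 2 contributes -2 + 2 · 4 = 6
  Term 3 contributes 8 + 3 · 4 = 20
  Term 4 contributes 4 + 4 · 4 = 20
p(4) = ⊕ of these = min[10, 2, 6, 20, 20] = 2.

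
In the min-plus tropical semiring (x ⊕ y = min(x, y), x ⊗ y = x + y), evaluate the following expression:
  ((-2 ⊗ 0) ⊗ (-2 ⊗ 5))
((-2 ⊗ 0) ⊗ (-2 ⊗ 5)) = 1

Expand innermost to outermost. Recall ⊕ takes the minimum of its arguments and ⊗ takes their sum. Working out the expression ((-2 ⊗ 0) ⊗ (-2 ⊗ 5)) gives 1.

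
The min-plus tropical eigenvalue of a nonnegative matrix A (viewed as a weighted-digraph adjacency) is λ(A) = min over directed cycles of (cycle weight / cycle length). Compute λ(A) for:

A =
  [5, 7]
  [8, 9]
λ(A) = 5

Enumerate directed cycles and compute their means (weight / length). Sample:
  cycle 0 → 0: weight = 5, length = 1, mean = 5/1 ≈ 5.000
  cycle 1 → 1: weight = 9, length = 1, mean = 9/1 ≈ 9.000
  cycle 0 → 1 → 0: weight = 15, length = 2, mean = 15/2 ≈ 7.500
  cycle 1 → 0 → 1: weight = 15, length = 2, mean = 15/2 ≈ 7.500
Minimum mean = 5.000, attained e.g. along the cycle 0 → 0 with weight 5 and length 1. So λ(A) = 5/1 = 5.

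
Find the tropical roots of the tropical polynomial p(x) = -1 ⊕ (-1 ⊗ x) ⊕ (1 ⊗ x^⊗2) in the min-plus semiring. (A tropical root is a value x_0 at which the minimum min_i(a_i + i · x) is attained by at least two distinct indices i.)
Roots: {-2, 0}

Each tropical root is a break point of the lower envelope of the lines y = a_i + i · x (there are 3 lines, with slopes 0, 1, ..., 2). Only the lines that attain the minimum somewhere contribute to roots; other lines are dominated. Here the surviving (envelope) indices are i = 2, i = 1, i = 0.
Intersections between consecutive envelope lines give the roots: for adjacent envelope indices i < j the intersection is x = (a_i − a_j) / (j − i). Reading off the sorted break points: {-2, 0}.
Verification: at each break x_0, at least two indices attain the minimum of min_i(a_i + i · x_0).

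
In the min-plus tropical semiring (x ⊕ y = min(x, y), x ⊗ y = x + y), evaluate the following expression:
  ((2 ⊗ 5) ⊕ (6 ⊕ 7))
((2 ⊗ 5) ⊕ (6 ⊕ 7)) = 6

Expand innermost to outermost. Recall ⊕ takes the minimum of its arguments and ⊗ takes their sum. Working out the expression ((2 ⊗ 5) ⊕ (6 ⊕ 7)) gives 6.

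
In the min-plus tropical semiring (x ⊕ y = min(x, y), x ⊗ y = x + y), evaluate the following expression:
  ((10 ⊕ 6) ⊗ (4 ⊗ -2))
((10 ⊕ 6) ⊗ (4 ⊗ -2)) = 8

Expand innermost to outermost. Recall ⊕ takes the minimum of its arguments and ⊗ takes their sum. Working out the expression ((10 ⊕ 6) ⊗ (4 ⊗ -2)) gives 8.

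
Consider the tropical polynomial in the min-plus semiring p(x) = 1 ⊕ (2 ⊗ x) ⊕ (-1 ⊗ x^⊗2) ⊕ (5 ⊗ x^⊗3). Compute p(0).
p(0) = -1

A tropical monomial a ⊗ x^⊗i evaluates to a + i · x. Evaluating each term at x = 0:
  Term 0 contributes 1 + 0 · 0 = 1
  Term 1 contributes 2 + 1 · 0 = 2
  Term 2 contributes -1 + 2 · 0 = -1
  Term 3 contributes 5 + 3 · 0 = 5
p(0) = ⊕ of these = min[1, 2, -1, 5] = -1.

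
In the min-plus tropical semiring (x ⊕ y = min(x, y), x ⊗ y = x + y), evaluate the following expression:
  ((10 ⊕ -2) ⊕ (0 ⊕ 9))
((10 ⊕ -2) ⊕ (0 ⊕ 9)) = -2

Expand innermost to outermost. Recall ⊕ takes the minimum of its arguments and ⊗ takes their sum. Working out the expression ((10 ⊕ -2) ⊕ (0 ⊕ 9)) gives -2.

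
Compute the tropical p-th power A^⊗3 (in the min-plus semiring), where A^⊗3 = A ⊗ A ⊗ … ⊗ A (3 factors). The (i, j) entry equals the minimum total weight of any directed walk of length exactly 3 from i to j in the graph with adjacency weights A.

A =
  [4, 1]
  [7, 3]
A^⊗3 =
  [11, 7]
  [13, 9]

Each entry (A^⊗3)_ij equals the minimum over all length-3 walks i = v_0 → v_1 → … → v_3 = j of Σ_t A[v_t][v_{t+1}]. For example, for (i, j) = (0, 1) we minimise over 4 possible intermediate vertex sequences; the minimum is 7, attained along the walk 0 → 1 → 1 → 1.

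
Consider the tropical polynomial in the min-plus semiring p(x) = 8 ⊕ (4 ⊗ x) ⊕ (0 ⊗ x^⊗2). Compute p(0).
p(0) = 0

A tropical monomial a ⊗ x^⊗i evaluates to a + i · x. Evaluating each term at x = 0:
  Term 0 contributes 8 + 0 · 0 = 8
  Term 1 contributes 4 + 1 · 0 = 4
  Term 2 contributes 0 + 2 · 0 = 0
p(0) = ⊕ of these = min[8, 4, 0] = 0.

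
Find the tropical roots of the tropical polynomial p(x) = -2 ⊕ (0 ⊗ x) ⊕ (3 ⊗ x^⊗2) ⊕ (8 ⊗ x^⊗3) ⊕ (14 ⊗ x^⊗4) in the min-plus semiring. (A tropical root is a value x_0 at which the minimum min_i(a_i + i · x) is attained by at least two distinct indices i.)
Roots: {-6, -5, -3, -2}

Each tropical root is a break point of the lower envelope of the lines y = a_i + i · x (there are 5 lines, with slopes 0, 1, ..., 4). Only the lines that attain the minimum somewhere contribute to roots; other lines are dominated. Here the surviving (envelope) indices are i = 4, i = 3, i = 2, i = 1, i = 0.
Intersections between consecutive envelope lines give the roots: for adjacent envelope indices i < j the intersection is x = (a_i − a_j) / (j − i). Reading off the sorted break points: {-6, -5, -3, -2}.
Verification: at each break x_0, at least two indices attain the minimum of min_i(a_i + i · x_0).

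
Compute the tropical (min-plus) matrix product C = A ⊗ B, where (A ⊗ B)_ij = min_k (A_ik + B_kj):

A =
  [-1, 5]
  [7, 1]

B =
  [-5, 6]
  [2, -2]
A ⊗ B =
  [-6, 3]
  [2, -1]

Apply the min-plus product entry-by-entry:
  C[0][0] = min over k of (A[0][0] + B[0][0] = -1 + -5 = -6, A[0][1] + B[1][0] = 5 + 2 = 7) = -6 (attained at k = 0)
  C[0][1] = min over k of (A[0][0] + B[0][1] = -1 + 6 = 5, A[0][1] + B[1][1] = 5 + -2 = 3) = 3 (attained at k = 1)
  C[1][0] = min over k of (A[1][0] + B[0][0] = 7 + -5 = 2, A[1][1] + B[1][0] = 1 + 2 = 3) = 2 (attained at k = 0)
  C[1][1] = min over k of (A[1][0] + B[0][1] = 7 + 6 = 13, A[1][1] + B[1][1] = 1 + -2 = -1) = -1 (attained at k = 1)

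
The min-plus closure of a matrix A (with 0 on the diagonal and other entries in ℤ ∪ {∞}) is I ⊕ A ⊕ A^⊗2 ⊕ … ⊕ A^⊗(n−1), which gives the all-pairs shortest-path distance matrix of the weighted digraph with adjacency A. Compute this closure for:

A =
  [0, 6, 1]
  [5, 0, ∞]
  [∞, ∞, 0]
Closure =
  [0, 6, 1]
  [5, 0, 6]
  [∞, ∞, 0]

This is the Floyd-Warshall all-pairs shortest-path computation. For each intermediate vertex k = 0, 1, …, 2, update dist[i][j] ← min(dist[i][j], dist[i][k] + dist[k][j]). The final matrix gives, for each (i, j), the minimum total weight of any directed path from i to j (possibly empty when i = j).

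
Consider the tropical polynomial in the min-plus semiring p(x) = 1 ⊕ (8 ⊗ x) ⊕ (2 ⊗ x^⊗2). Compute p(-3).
p(-3) = -4

A tropical monomial a ⊗ x^⊗i evaluates to a + i · x. Evaluating each term at x = -3:
  Term 0 contributes 1 + 0 · -3 = 1
  Term 1 contributes 8 + 1 · -3 = 5
  Term 2 contributes 2 + 2 · -3 = -4
p(-3) = ⊕ of these = min[1, 5, -4] = -4.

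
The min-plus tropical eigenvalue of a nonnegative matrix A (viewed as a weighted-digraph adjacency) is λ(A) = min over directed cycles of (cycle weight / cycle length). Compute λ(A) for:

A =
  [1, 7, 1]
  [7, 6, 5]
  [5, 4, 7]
λ(A) = 1

Enumerate directed cycles and compute their means (weight / length). Sample:
  cycle 0 → 0: weight = 1, length = 1, mean = 1/1 ≈ 1.000
  cycle 1 → 1: weight = 6, length = 1, mean = 6/1 ≈ 6.000
  cycle 2 → 2: weight = 7, length = 1, mean = 7/1 ≈ 7.000
  cycle 0 → 1 → 0: weight = 14, length = 2, mean = 14/2 ≈ 7.000
  cycle 0 → 2 → 0: weight = 6, length = 2, mean = 6/2 ≈ 3.000
  cycle 1 → 0 → 1: weight = 14, length = 2, mean = 14/2 ≈ 7.000
Minimum mean = 1.000, attained e.g. along the cycle 0 → 0 with weight 1 and length 1. So λ(A) = 1/1 = 1.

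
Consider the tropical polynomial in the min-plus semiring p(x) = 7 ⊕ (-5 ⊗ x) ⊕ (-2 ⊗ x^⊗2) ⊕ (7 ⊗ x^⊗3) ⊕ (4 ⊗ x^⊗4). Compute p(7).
p(7) = 2

A tropical monomial a ⊗ x^⊗i evaluates to a + i · x. Evaluating each term at x = 7:
  Term 0 contributes 7 + 0 · 7 = 7
  Term 1 contributes -5 + 1 · 7 = 2
  Term 2 contributes -2 + 2 · 7 = 12
  Term 3 contributes 7 + 3 · 7 = 28
  Term 4 contributes 4 + 4 · 7 = 32
p(7) = ⊕ of these = min[7, 2, 12, 28, 32] = 2.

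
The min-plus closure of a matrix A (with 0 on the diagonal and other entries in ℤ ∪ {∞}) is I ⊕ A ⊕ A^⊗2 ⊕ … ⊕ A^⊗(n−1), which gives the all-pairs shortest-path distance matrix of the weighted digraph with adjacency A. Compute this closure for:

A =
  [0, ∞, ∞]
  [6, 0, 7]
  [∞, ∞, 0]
Closure =
  [0, ∞, ∞]
  [6, 0, 7]
  [∞, ∞, 0]

This is the Floyd-Warshall all-pairs shortest-path computation. For each intermediate vertex k = 0, 1, …, 2, update dist[i][j] ← min(dist[i][j], dist[i][k] + dist[k][j]). The final matrix gives, for each (i, j), the minimum total weight of any directed path from i to j (possibly empty when i = j).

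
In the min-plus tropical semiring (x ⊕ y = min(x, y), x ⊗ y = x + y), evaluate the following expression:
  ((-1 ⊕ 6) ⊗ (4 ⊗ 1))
((-1 ⊕ 6) ⊗ (4 ⊗ 1)) = 4

Expand innermost to outermost. Recall ⊕ takes the minimum of its arguments and ⊗ takes their sum. Working out the expression ((-1 ⊕ 6) ⊗ (4 ⊗ 1)) gives 4.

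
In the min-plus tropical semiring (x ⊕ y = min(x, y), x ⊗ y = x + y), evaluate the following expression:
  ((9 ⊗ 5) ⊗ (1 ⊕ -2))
((9 ⊗ 5) ⊗ (1 ⊕ -2)) = 12

Expand innermost to outermost. Recall ⊕ takes the minimum of its arguments and ⊗ takes their sum. Working out the expression ((9 ⊗ 5) ⊗ (1 ⊕ -2)) gives 12.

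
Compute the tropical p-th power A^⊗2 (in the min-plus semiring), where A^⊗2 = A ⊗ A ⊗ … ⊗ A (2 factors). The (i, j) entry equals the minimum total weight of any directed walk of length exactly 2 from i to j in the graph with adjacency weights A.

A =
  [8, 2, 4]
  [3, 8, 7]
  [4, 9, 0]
A^⊗2 =
  [5, 10, 4]
  [11, 5, 7]
  [4, 6, 0]

Each entry (A^⊗2)_ij equals the minimum over all length-2 walks i = v_0 → v_1 → … → v_2 = j of Σ_t A[v_t][v_{t+1}]. For example, for (i, j) = (0, 2) we minimise over 3 possible intermediate vertex sequences; the minimum is 4, attained along the walk 0 → 2 → 2.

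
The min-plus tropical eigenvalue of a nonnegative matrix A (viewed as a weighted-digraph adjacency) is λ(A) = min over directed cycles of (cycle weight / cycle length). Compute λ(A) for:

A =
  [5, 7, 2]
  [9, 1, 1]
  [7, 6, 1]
λ(A) = 1

Enumerate directed cycles and compute their means (weight / length). Sample:
  cycle 0 → 0: weight = 5, length = 1, mean = 5/1 ≈ 5.000
  cycle 1 → 1: weight = 1, length = 1, mean = 1/1 ≈ 1.000
  cycle 2 → 2: weight = 1, length = 1, mean = 1/1 ≈ 1.000
  cycle 0 → 1 → 0: weight = 16, length = 2, mean = 16/2 ≈ 8.000
  cycle 0 → 2 → 0: weight = 9, length = 2, mean = 9/2 ≈ 4.500
  cycle 1 → 0 → 1: weight = 16, length = 2, mean = 16/2 ≈ 8.000
Minimum mean = 1.000, attained e.g. along the cycle 1 → 1 with weight 1 and length 1. So λ(A) = 1/1 = 1.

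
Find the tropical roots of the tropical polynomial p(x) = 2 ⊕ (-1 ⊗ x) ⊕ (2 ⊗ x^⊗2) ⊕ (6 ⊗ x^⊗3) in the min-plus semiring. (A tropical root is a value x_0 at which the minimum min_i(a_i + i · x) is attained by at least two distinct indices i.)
Roots: {-4, -3, 3}

Each tropical root is a break point of the lower envelope of the lines y = a_i + i · x (there are 4 lines, with slopes 0, 1, ..., 3). Only the lines that attain the minimum somewhere contribute to roots; other lines are dominated. Here the surviving (envelope) indices are i = 3, i = 2, i = 1, i = 0.
Intersections between consecutive envelope lines give the roots: for adjacent envelope indices i < j the intersection is x = (a_i − a_j) / (j − i). Reading off the sorted break points: {-4, -3, 3}.
Verification: at each break x_0, at least two indices attain the minimum of min_i(a_i + i · x_0).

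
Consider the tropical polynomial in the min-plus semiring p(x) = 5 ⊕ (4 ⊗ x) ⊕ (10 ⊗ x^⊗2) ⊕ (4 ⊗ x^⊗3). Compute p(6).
p(6) = 5

A tropical monomial a ⊗ x^⊗i evaluates to a + i · x. Evaluating each term at x = 6:
  Term 0 contributes 5 + 0 · 6 = 5
  Term 1 contributes 4 + 1 · 6 = 10
  Term 2 contributes 10 + 2 · 6 = 22
  Term 3 contributes 4 + 3 · 6 = 22
p(6) = ⊕ of these = min[5, 10, 22, 22] = 5.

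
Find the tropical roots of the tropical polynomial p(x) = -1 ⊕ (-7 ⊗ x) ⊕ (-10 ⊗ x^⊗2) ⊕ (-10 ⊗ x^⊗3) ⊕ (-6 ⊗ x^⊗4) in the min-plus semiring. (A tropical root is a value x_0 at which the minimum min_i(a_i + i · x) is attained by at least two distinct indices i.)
Roots: {-4, 0, 3, 6}

Each tropical root is a break point of the lower envelope of the lines y = a_i + i · x (there are 5 lines, with slopes 0, 1, ..., 4). Only the lines that attain the minimum somewhere contribute to roots; other lines are dominated. Here the surviving (envelope) indices are i = 4, i = 3, i = 2, i = 1, i = 0.
Intersections between consecutive envelope lines give the roots: for adjacent envelope indices i < j the intersection is x = (a_i − a_j) / (j − i). Reading off the sorted break points: {-4, 0, 3, 6}.
Verification: at each break x_0, at least two indices attain the minimum of min_i(a_i + i · x_0).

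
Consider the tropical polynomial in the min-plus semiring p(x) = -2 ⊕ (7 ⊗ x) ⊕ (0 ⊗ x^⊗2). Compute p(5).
p(5) = -2

A tropical monomial a ⊗ x^⊗i evaluates to a + i · x. Evaluating each term at x = 5:
  Term 0 contributes -2 + 0 · 5 = -2
  Term 1 contributes 7 + 1 · 5 = 12
  Term 2 contributes 0 + 2 · 5 = 10
p(5) = ⊕ of these = min[-2, 12, 10] = -2.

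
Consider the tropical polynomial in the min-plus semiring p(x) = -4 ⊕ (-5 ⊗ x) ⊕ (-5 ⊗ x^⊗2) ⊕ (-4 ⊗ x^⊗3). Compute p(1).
p(1) = -4

A tropical monomial a ⊗ x^⊗i evaluates to a + i · x. Evaluating each term at x = 1:
  Term 0 contributes -4 + 0 · 1 = -4
  Term 1 contributes -5 + 1 · 1 = -4
  Term 2 contributes -5 + 2 · 1 = -3
  Term 3 contributes -4 + 3 · 1 = -1
p(1) = ⊕ of these = min[-4, -4, -3, -1] = -4.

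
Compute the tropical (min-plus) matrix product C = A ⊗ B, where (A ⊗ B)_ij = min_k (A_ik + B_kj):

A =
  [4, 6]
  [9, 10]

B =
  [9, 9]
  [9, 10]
A ⊗ B =
  [13, 13]
  [18, 18]

Apply the min-plus product entry-by-entry:
  C[0][0] = min over k of (A[0][0] + B[0][0] = 4 + 9 = 13, A[0][1] + B[1][0] = 6 + 9 = 15) = 13 (attained at k = 0)
  C[0][1] = min over k of (A[0][0] + B[0][1] = 4 + 9 = 13, A[0][1] + B[1][1] = 6 + 10 = 16) = 13 (attained at k = 0)
  C[1][0] = min over k of (A[1][0] + B[0][0] = 9 + 9 = 18, A[1][1] + B[1][0] = 10 + 9 = 19) = 18 (attained at k = 0)
  C[1][1] = min over k of (A[1][0] + B[0][1] = 9 + 9 = 18, A[1][1] + B[1][1] = 10 + 10 = 20) = 18 (attained at k = 0)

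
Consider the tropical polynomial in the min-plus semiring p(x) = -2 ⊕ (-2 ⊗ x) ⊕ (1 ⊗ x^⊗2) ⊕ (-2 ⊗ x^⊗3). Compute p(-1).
p(-1) = -5

A tropical monomial a ⊗ x^⊗i evaluates to a + i · x. Evaluating each term at x = -1:
  Term 0 contributes -2 + 0 · -1 = -2
  Term 1 contributes -2 + 1 · -1 = -3
  Term 2 contributes 1 + 2 · -1 = -1
  Term 3 contributes -2 + 3 · -1 = -5
p(-1) = ⊕ of these = min[-2, -3, -1, -5] = -5.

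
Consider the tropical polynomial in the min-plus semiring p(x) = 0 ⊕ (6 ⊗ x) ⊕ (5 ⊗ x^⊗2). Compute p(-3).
p(-3) = -1

A tropical monomial a ⊗ x^⊗i evaluates to a + i · x. Evaluating each term at x = -3:
  Term 0 contributes 0 + 0 · -3 = 0
  Term 1 contributes 6 + 1 · -3 = 3
  Term 2 contributes 5 + 2 · -3 = -1
p(-3) = ⊕ of these = min[0, 3, -1] = -1.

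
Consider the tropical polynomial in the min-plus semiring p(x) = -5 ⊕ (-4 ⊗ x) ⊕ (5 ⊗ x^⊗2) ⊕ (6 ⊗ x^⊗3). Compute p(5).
p(5) = -5

A tropical monomial a ⊗ x^⊗i evaluates to a + i · x. Evaluating each term at x = 5:
  Term 0 contributes -5 + 0 · 5 = -5
  Term 1 contributes -4 + 1 · 5 = 1
  Term 2 contributes 5 + 2 · 5 = 15
  Term 3 contributes 6 + 3 · 5 = 21
p(5) = ⊕ of these = min[-5, 1, 15, 21] = -5.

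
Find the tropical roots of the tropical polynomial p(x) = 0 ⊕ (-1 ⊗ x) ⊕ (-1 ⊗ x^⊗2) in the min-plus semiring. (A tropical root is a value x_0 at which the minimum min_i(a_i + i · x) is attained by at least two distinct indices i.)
Roots: {0, 1}

Each tropical root is a break point of the lower envelope of the lines y = a_i + i · x (there are 3 lines, with slopes 0, 1, ..., 2). Only the lines that attain the minimum somewhere contribute to roots; other lines are dominated. Here the surviving (envelope) indices are i = 2, i = 1, i = 0.
Intersections between consecutive envelope lines give the roots: for adjacent envelope indices i < j the intersection is x = (a_i − a_j) / (j − i). Reading off the sorted break points: {0, 1}.
Verification: at each break x_0, at least two indices attain the minimum of min_i(a_i + i · x_0).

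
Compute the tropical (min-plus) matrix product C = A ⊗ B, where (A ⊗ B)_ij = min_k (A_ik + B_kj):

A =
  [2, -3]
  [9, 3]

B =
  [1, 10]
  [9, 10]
A ⊗ B =
  [3, 7]
  [10, 13]

Apply the min-plus product entry-by-entry:
  C[0][0] = min over k of (A[0][0] + B[0][0] = 2 + 1 = 3, A[0][1] + B[1][0] = -3 + 9 = 6) = 3 (attained at k = 0)
  C[0][1] = min over k of (A[0][0] + B[0][1] = 2 + 10 = 12, A[0][1] + B[1][1] = -3 + 10 = 7) = 7 (attained at k = 1)
  C[1][0] = min over k of (A[1][0] + B[0][0] = 9 + 1 = 10, A[1][1] + B[1][0] = 3 + 9 = 12) = 10 (attained at k = 0)
  C[1][1] = min over k of (A[1][0] + B[0][1] = 9 + 10 = 19, A[1][1] + B[1][1] = 3 + 10 = 13) = 13 (attained at k = 1)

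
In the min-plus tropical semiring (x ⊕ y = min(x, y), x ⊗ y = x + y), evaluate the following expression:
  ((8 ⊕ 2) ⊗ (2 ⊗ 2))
((8 ⊕ 2) ⊗ (2 ⊗ 2)) = 6

Expand innermost to outermost. Recall ⊕ takes the minimum of its arguments and ⊗ takes their sum. Working out the expression ((8 ⊕ 2) ⊗ (2 ⊗ 2)) gives 6.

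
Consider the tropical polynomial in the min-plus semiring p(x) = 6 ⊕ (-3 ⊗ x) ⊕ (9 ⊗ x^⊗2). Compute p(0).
p(0) = -3

A tropical monomial a ⊗ x^⊗i evaluates to a + i · x. Evaluating each term at x = 0:
  Term 0 contributes 6 + 0 · 0 = 6
  Term 1 contributes -3 + 1 · 0 = -3
  Term 2 contributes 9 + 2 · 0 = 9
p(0) = ⊕ of these = min[6, -3, 9] = -3.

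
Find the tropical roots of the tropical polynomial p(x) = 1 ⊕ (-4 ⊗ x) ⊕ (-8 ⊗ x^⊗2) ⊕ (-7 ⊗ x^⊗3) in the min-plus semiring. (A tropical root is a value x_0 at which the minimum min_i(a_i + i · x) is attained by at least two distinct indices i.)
Roots: {-1, 4, 5}

Each tropical root is a break point of the lower envelope of the lines y = a_i + i · x (there are 4 lines, with slopes 0, 1, ..., 3). Only the lines that attain the minimum somewhere contribute to roots; other lines are dominated. Here the surviving (envelope) indices are i = 3, i = 2, i = 1, i = 0.
Intersections between consecutive envelope lines give the roots: for adjacent envelope indices i < j the intersection is x = (a_i − a_j) / (j − i). Reading off the sorted break points: {-1, 4, 5}.
Verification: at each break x_0, at least two indices attain the minimum of min_i(a_i + i · x_0).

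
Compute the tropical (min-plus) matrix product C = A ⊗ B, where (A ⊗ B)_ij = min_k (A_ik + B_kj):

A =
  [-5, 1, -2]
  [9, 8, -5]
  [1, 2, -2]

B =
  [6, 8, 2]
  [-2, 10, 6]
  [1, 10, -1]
A ⊗ B =
  [-1, 3, -3]
  [-4, 5, -6]
  [-1, 8, -3]

Apply the min-plus product entry-by-entry:
  C[0][0] = min over k of (A[0][0] + B[0][0] = -5 + 6 = 1, A[0][1] + B[1][0] = 1 + -2 = -1, A[0][2] + B[2][0] = -2 + 1 = -1) = -1 (attained at k = 1)
  C[0][1] = min over k of (A[0][0] + B[0][1] = -5 + 8 = 3, A[0][1] + B[1][1] = 1 + 10 = 11, A[0][2] + B[2][1] = -2 + 10 = 8) = 3 (attained at k = 0)
  C[0][2] = min over k of (A[0][0] + B[0][2] = -5 + 2 = -3, A[0][1] + B[1][2] = 1 + 6 = 7, A[0][2] + B[2][2] = -2 + -1 = -3) = -3 (attained at k = 0)
  C[1][0] = min over k of (A[1][0] + B[0][0] = 9 + 6 = 15, A[1][1] + B[1][0] = 8 + -2 = 6, A[1][2] + B[2][0] = -5 + 1 = -4) = -4 (attained at k = 2)
  C[1][1] = min over k of (A[1][0] + B[0][1] = 9 + 8 = 17, A[1][1] + B[1][1] = 8 + 10 = 18, A[1][2] + B[2][1] = -5 + 10 = 5) = 5 (attained at k = 2)
  C[1][2] = min over k of (A[1][0] + B[0][2] = 9 + 2 = 11, A[1][1] + B[1][2] = 8 + 6 = 14, A[1][2] + B[2][2] = -5 + -1 = -6) = -6 (attained at k = 2)
  C[2][0] = min over k of (A[2][0] + B[0][0] = 1 + 6 = 7, A[2][1] + B[1][0] = 2 + -2 = 0, A[2][2] + B[2][0] = -2 + 1 = -1) = -1 (attained at k = 2)
  C[2][1] = min over k of (A[2][0] + B[0][1] = 1 + 8 = 9, A[2][1] + B[1][1] = 2 + 10 = 12, A[2][2] + B[2][1] = -2 + 10 = 8) = 8 (attained at k = 2)
  C[2][2] = min over k of (A[2][0] + B[0][2] = 1 + 2 = 3, A[2][1] + B[1][2] = 2 + 6 = 8, A[2][2] + B[2][2] = -2 + -1 = -3) = -3 (attained at k = 2)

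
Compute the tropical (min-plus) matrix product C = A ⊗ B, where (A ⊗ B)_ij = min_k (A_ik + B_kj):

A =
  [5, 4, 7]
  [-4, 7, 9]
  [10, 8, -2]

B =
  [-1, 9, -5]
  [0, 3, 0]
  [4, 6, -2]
A ⊗ B =
  [4, 7, 0]
  [-5, 5, -9]
  [2, 4, -4]

Apply the min-plus product entry-by-entry:
  C[0][0] = min over k of (A[0][0] + B[0][0] = 5 + -1 = 4, A[0][1] + B[1][0] = 4 + 0 = 4, A[0][2] + B[2][0] = 7 + 4 = 11) = 4 (attained at k = 0)
  C[0][1] = min over k of (A[0][0] + B[0][1] = 5 + 9 = 14, A[0][1] + B[1][1] = 4 + 3 = 7, A[0][2] + B[2][1] = 7 + 6 = 13) = 7 (attained at k = 1)
  C[0][2] = min over k of (A[0][0] + B[0][2] = 5 + -5 = 0, A[0][1] + B[1][2] = 4 + 0 = 4, A[0][2] + B[2][2] = 7 + -2 = 5) = 0 (attained at k = 0)
  C[1][0] = min over k of (A[1][0] + B[0][0] = -4 + -1 = -5, A[1][1] + B[1][0] = 7 + 0 = 7, A[1][2] + B[2][0] = 9 + 4 = 13) = -5 (attained at k = 0)
  C[1][1] = min over k of (A[1][0] + B[0][1] = -4 + 9 = 5, A[1][1] + B[1][1] = 7 + 3 = 10, A[1][2] + B[2][1] = 9 + 6 = 15) = 5 (attained at k = 0)
  C[1][2] = min over k of (A[1][0] + B[0][2] = -4 + -5 = -9, A[1][1] + B[1][2] = 7 + 0 = 7, A[1][2] + B[2][2] = 9 + -2 = 7) = -9 (attained at k = 0)
  C[2][0] = min over k of (A[2][0] + B[0][0] = 10 + -1 = 9, A[2][1] + B[1][0] = 8 + 0 = 8, A[2][2] + B[2][0] = -2 + 4 = 2) = 2 (attained at k = 2)
  C[2][1] = min over k of (A[2][0] + B[0][1] = 10 + 9 = 19, A[2][1] + B[1][1] = 8 + 3 = 11, A[2][2] + B[2][1] = -2 + 6 = 4) = 4 (attained at k = 2)
  C[2][2] = min over k of (A[2][0] + B[0][2] = 10 + -5 = 5, A[2][1] + B[1][2] = 8 + 0 = 8, A[2][2] + B[2][2] = -2 + -2 = -4) = -4 (attained at k = 2)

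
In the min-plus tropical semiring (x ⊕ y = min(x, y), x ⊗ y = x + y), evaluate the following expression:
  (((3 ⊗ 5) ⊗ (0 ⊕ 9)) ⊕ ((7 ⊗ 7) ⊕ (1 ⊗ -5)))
(((3 ⊗ 5) ⊗ (0 ⊕ 9)) ⊕ ((7 ⊗ 7) ⊕ (1 ⊗ -5))) = -4

Expand innermost to outermost. Recall ⊕ takes the minimum of its arguments and ⊗ takes their sum. Working out the expression (((3 ⊗ 5) ⊗ (0 ⊕ 9)) ⊕ ((7 ⊗ 7) ⊕ (1 ⊗ -5))) gives -4.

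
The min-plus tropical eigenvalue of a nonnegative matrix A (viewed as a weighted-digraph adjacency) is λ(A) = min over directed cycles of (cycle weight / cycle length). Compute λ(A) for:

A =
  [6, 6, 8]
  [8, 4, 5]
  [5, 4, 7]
λ(A) = 4

Enumerate directed cycles and compute their means (weight / length). Sample:
  cycle 0 → 0: weight = 6, length = 1, mean = 6/1 ≈ 6.000
  cycle 1 → 1: weight = 4, length = 1, mean = 4/1 ≈ 4.000
  cycle 2 → 2: weight = 7, length = 1, mean = 7/1 ≈ 7.000
  cycle 0 → 1 → 0: weight = 14, length = 2, mean = 14/2 ≈ 7.000
  cycle 0 → 2 → 0: weight = 13, length = 2, mean = 13/2 ≈ 6.500
  cycle 1 → 0 → 1: weight = 14, length = 2, mean = 14/2 ≈ 7.000
Minimum mean = 4.000, attained e.g. along the cycle 1 → 1 with weight 4 and length 1. So λ(A) = 4/1 = 4.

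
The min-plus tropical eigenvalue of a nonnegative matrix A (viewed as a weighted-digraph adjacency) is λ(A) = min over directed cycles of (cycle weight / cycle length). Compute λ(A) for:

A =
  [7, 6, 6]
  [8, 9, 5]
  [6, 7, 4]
λ(A) = 4

Enumerate directed cycles and compute their means (weight / length). Sample:
  cycle 0 → 0: weight = 7, length = 1, mean = 7/1 ≈ 7.000
  cycle 1 → 1: weight = 9, length = 1, mean = 9/1 ≈ 9.000
  cycle 2 → 2: weight = 4, length = 1, mean = 4/1 ≈ 4.000
  cycle 0 → 1 → 0: weight = 14, length = 2, mean = 14/2 ≈ 7.000
  cycle 0 → 2 → 0: weight = 12, length = 2, mean = 12/2 ≈ 6.000
  cycle 1 → 0 → 1: weight = 14, length = 2, mean = 14/2 ≈ 7.000
Minimum mean = 4.000, attained e.g. along the cycle 2 → 2 with weight 4 and length 1. So λ(A) = 4/1 = 4.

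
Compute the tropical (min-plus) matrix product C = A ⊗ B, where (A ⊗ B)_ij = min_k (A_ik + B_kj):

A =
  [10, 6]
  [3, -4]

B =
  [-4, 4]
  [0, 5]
A ⊗ B =
  [6, 11]
  [-4, 1]

Apply the min-plus product entry-by-entry:
  C[0][0] = min over k of (A[0][0] + B[0][0] = 10 + -4 = 6, A[0][1] + B[1][0] = 6 + 0 = 6) = 6 (attained at k = 0)
  C[0][1] = min over k of (A[0][0] + B[0][1] = 10 + 4 = 14, A[0][1] + B[1][1] = 6 + 5 = 11) = 11 (attained at k = 1)
  C[1][0] = min over k of (A[1][0] + B[0][0] = 3 + -4 = -1, A[1][1] + B[1][0] = -4 + 0 = -4) = -4 (attained at k = 1)
  C[1][1] = min over k of (A[1][0] + B[0][1] = 3 + 4 = 7, A[1][1] + B[1][1] = -4 + 5 = 1) = 1 (attained at k = 1)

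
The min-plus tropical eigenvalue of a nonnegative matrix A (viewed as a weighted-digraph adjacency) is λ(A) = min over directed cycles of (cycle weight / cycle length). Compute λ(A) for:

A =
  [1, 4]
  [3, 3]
λ(A) = 1

Enumerate directed cycles and compute their means (weight / length). Sample:
  cycle 0 → 0: weight = 1, length = 1, mean = 1/1 ≈ 1.000
  cycle 1 → 1: weight = 3, length = 1, mean = 3/1 ≈ 3.000
  cycle 0 → 1 → 0: weight = 7, length = 2, mean = 7/2 ≈ 3.500
  cycle 1 → 0 → 1: weight = 7, length = 2, mean = 7/2 ≈ 3.500
Minimum mean = 1.000, attained e.g. along the cycle 0 → 0 with weight 1 and length 1. So λ(A) = 1/1 = 1.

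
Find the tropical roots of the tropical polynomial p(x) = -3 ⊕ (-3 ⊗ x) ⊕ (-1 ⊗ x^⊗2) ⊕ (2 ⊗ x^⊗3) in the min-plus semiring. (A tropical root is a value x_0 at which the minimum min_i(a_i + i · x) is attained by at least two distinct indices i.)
Roots: {-3, -2, 0}

Each tropical root is a break point of the lower envelope of the lines y = a_i + i · x (there are 4 lines, with slopes 0, 1, ..., 3). Only the lines that attain the minimum somewhere contribute to roots; other lines are dominated. Here the surviving (envelope) indices are i = 3, i = 2, i = 1, i = 0.
Intersections between consecutive envelope lines give the roots: for adjacent envelope indices i < j the intersection is x = (a_i − a_j) / (j − i). Reading off the sorted break points: {-3, -2, 0}.
Verification: at each break x_0, at least two indices attain the minimum of min_i(a_i + i · x_0).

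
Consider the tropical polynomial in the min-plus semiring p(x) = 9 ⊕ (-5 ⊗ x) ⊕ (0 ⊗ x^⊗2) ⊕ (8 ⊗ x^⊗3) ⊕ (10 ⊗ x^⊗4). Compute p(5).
p(5) = 0

A tropical monomial a ⊗ x^⊗i evaluates to a + i · x. Evaluating each term at x = 5:
  Term 0 contributes 9 + 0 · 5 = 9
  Term 1 contributes -5 + 1 · 5 = 0
  Term 2 contributes 0 + 2 · 5 = 10
  Term 3 contributes 8 + 3 · 5 = 23
  Term 4 contributes 10 + 4 · 5 = 30
p(5) = ⊕ of these = min[9, 0, 10, 23, 30] = 0.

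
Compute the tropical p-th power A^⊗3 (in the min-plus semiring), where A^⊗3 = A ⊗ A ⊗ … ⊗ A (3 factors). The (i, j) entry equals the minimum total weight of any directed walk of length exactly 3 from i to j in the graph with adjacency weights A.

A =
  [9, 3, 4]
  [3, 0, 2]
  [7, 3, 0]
A^⊗3 =
  [6, 3, 4]
  [3, 0, 2]
  [6, 3, 0]

Each entry (A^⊗3)_ij equals the minimum over all length-3 walks i = v_0 → v_1 → … → v_3 = j of Σ_t A[v_t][v_{t+1}]. For example, for (i, j) = (0, 2) we minimise over 9 possible intermediate vertex sequences; the minimum is 4, attained along the walk 0 → 2 → 2 → 2.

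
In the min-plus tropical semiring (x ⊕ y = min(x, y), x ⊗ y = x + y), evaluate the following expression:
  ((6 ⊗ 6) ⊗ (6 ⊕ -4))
((6 ⊗ 6) ⊗ (6 ⊕ -4)) = 8

Expand innermost to outermost. Recall ⊕ takes the minimum of its arguments and ⊗ takes their sum. Working out the expression ((6 ⊗ 6) ⊗ (6 ⊕ -4)) gives 8.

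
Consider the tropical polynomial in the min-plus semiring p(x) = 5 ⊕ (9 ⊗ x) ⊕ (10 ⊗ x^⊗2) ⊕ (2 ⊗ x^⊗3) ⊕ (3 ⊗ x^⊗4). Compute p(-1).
p(-1) = -1

A tropical monomial a ⊗ x^⊗i evaluates to a + i · x. Evaluating each term at x = -1:
  Term 0 contributes 5 + 0 · -1 = 5
  Term 1 contributes 9 + 1 · -1 = 8
  Term 2 contributes 10 + 2 · -1 = 8
  Term 3 contributes 2 + 3 · -1 = -1
  Term 4 contributes 3 + 4 · -1 = -1
p(-1) = ⊕ of these = min[5, 8, 8, -1, -1] = -1.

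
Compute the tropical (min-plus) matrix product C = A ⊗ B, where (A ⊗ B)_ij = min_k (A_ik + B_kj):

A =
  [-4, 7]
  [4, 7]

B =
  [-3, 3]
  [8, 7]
A ⊗ B =
  [-7, -1]
  [1, 7]

Apply the min-plus product entry-by-entry:
  C[0][0] = min over k of (A[0][0] + B[0][0] = -4 + -3 = -7, A[0][1] + B[1][0] = 7 + 8 = 15) = -7 (attained at k = 0)
  C[0][1] = min over k of (A[0][0] + B[0][1] = -4 + 3 = -1, A[0][1] + B[1][1] = 7 + 7 = 14) = -1 (attained at k = 0)
  C[1][0] = min over k of (A[1][0] + B[0][0] = 4 + -3 = 1, A[1][1] + B[1][0] = 7 + 8 = 15) = 1 (attained at k = 0)
  C[1][1] = min over k of (A[1][0] + B[0][1] = 4 + 3 = 7, A[1][1] + B[1][1] = 7 + 7 = 14) = 7 (attained at k = 0)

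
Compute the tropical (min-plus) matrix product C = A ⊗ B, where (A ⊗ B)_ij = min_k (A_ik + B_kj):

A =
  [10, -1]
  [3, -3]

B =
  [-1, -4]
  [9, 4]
A ⊗ B =
  [8, 3]
  [2, -1]

Apply the min-plus product entry-by-entry:
  C[0][0] = min over k of (A[0][0] + B[0][0] = 10 + -1 = 9, A[0][1] + B[1][0] = -1 + 9 = 8) = 8 (attained at k = 1)
  C[0][1] = min over k of (A[0][0] + B[0][1] = 10 + -4 = 6, A[0][1] + B[1][1] = -1 + 4 = 3) = 3 (attained at k = 1)
  C[1][0] = min over k of (A[1][0] + B[0][0] = 3 + -1 = 2, A[1][1] + B[1][0] = -3 + 9 = 6) = 2 (attained at k = 0)
  C[1][1] = min over k of (A[1][0] + B[0][1] = 3 + -4 = -1, A[1][1] + B[1][1] = -3 + 4 = 1) = -1 (attained at k = 0)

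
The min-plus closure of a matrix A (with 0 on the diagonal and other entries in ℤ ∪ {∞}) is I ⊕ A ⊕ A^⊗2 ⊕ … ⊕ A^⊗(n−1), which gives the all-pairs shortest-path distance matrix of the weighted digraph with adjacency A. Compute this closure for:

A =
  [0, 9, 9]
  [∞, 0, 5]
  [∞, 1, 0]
Closure =
  [0, 9, 9]
  [∞, 0, 5]
  [∞, 1, 0]

This is the Floyd-Warshall all-pairs shortest-path computation. For each intermediate vertex k = 0, 1, …, 2, update dist[i][j] ← min(dist[i][j], dist[i][k] + dist[k][j]). The final matrix gives, for each (i, j), the minimum total weight of any directed path from i to j (possibly empty when i = j).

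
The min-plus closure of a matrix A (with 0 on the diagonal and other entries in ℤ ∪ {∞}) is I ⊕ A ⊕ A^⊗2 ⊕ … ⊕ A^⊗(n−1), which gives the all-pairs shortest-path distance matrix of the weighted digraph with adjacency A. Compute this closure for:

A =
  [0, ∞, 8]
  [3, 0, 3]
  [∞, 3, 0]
Closure =
  [0, 11, 8]
  [3, 0, 3]
  [6, 3, 0]

This is the Floyd-Warshall all-pairs shortest-path computation. For each intermediate vertex k = 0, 1, …, 2, update dist[i][j] ← min(dist[i][j], dist[i][k] + dist[k][j]). The final matrix gives, for each (i, j), the minimum total weight of any directed path from i to j (possibly empty when i = j).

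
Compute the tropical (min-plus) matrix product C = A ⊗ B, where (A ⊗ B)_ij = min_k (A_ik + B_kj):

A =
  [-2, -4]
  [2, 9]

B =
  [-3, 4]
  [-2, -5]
A ⊗ B =
  [-6, -9]
  [-1, 4]

Apply the min-plus product entry-by-entry:
  C[0][0] = min over k of (A[0][0] + B[0][0] = -2 + -3 = -5, A[0][1] + B[1][0] = -4 + -2 = -6) = -6 (attained at k = 1)
  C[0][1] = min over k of (A[0][0] + B[0][1] = -2 + 4 = 2, A[0][1] + B[1][1] = -4 + -5 = -9) = -9 (attained at k = 1)
  C[1][0] = min over k of (A[1][0] + B[0][0] = 2 + -3 = -1, A[1][1] + B[1][0] = 9 + -2 = 7) = -1 (attained at k = 0)
  C[1][1] = min over k of (A[1][0] + B[0][1] = 2 + 4 = 6, A[1][1] + B[1][1] = 9 + -5 = 4) = 4 (attained at k = 1)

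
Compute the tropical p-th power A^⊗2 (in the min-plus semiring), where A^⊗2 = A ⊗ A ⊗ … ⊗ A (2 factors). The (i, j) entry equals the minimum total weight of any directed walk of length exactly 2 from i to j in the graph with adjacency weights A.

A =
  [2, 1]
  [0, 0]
A^⊗2 =
  [1, 1]
  [0, 0]

Each entry (A^⊗2)_ij equals the minimum over all length-2 walks i = v_0 → v_1 → … → v_2 = j of Σ_t A[v_t][v_{t+1}]. For example, for (i, j) = (0, 1) we minimise over 2 possible intermediate vertex sequences; the minimum is 1, attained along the walk 0 → 1 → 1.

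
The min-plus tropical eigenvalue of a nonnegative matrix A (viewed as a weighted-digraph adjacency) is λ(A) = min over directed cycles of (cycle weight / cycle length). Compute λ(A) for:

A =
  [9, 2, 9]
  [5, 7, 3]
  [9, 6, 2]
λ(A) = 2

Enumerate directed cycles and compute their means (weight / length). Sample:
  cycle 0 → 0: weight = 9, length = 1, mean = 9/1 ≈ 9.000
  cycle 1 → 1: weight = 7, length = 1, mean = 7/1 ≈ 7.000
  cycle 2 → 2: weight = 2, length = 1, mean = 2/1 ≈ 2.000
  cycle 0 → 1 → 0: weight = 7, length = 2, mean = 7/2 ≈ 3.500
  cycle 0 → 2 → 0: weight = 18, length = 2, mean = 18/2 ≈ 9.000
  cycle 1 → 0 → 1: weight = 7, length = 2, mean = 7/2 ≈ 3.500
Minimum mean = 2.000, attained e.g. along the cycle 2 → 2 with weight 2 and length 1. So λ(A) = 2/1 = 2.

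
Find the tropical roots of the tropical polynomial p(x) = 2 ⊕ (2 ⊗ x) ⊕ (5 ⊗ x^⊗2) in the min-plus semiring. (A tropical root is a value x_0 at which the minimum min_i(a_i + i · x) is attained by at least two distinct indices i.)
Roots: {-3, 0}

Each tropical root is a break point of the lower envelope of the lines y = a_i + i · x (there are 3 lines, with slopes 0, 1, ..., 2). Only the lines that attain the minimum somewhere contribute to roots; other lines are dominated. Here the surviving (envelope) indices are i = 2, i = 1, i = 0.
Intersections between consecutive envelope lines give the roots: for adjacent envelope indices i < j the intersection is x = (a_i − a_j) / (j − i). Reading off the sorted break points: {-3, 0}.
Verification: at each break x_0, at least two indices attain the minimum of min_i(a_i + i · x_0).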